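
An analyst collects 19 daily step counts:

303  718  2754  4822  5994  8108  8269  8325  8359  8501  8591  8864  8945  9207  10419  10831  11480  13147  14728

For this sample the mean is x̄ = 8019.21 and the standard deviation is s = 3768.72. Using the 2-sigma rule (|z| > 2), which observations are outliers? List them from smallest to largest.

Cutoffs at x̄ ± 2s: 8019.21 ± 2·3768.72 = [481.77, 15556.65].
303: z = -2.05, |z| > 2 → outlier.
Every other value lies within [481.77, 15556.65].

303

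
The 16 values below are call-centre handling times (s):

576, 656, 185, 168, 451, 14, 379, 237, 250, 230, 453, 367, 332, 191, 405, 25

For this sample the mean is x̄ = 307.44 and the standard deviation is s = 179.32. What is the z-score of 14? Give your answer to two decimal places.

z = (14 − 307.44) / 179.32 = -1.64.

-1.64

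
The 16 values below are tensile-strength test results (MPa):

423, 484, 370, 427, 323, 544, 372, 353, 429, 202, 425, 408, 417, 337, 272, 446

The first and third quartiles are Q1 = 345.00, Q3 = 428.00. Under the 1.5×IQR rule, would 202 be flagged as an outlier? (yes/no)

IQR = Q3 − Q1 = 428.00 − 345.00 = 83.00.
Lower fence = Q1 − 1.5·IQR = 345.00 − 124.50 = 220.50.
Upper fence = Q3 + 1.5·IQR = 428.00 + 124.50 = 552.50.
202 lies below the lower fence.

yes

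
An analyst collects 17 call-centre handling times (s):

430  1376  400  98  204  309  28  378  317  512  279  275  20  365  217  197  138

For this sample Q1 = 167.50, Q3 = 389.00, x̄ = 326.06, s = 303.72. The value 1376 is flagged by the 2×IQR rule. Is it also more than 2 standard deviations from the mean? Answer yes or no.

yes

z = (1376 − 326.06) / 303.72 = 3.46.
|z| = 3.46 > 2.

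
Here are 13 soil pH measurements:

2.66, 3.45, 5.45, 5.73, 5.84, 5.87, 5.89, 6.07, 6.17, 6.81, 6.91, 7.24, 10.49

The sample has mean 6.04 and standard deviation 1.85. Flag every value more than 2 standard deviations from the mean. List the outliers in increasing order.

Cutoffs at x̄ ± 2s: 6.04 ± 2·1.85 = [2.34, 9.74].
10.49: z = 2.41, |z| > 2 → outlier.
Every other value lies within [2.34, 9.74].

10.49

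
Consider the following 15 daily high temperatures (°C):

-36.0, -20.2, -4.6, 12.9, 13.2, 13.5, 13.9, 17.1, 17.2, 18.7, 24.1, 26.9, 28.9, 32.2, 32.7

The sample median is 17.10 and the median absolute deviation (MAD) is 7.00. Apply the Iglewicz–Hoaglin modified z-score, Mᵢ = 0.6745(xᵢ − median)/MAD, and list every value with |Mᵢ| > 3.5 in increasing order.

|Mᵢ| > 3.5 ⇔ |xᵢ − 17.10| > 3.5·7.00/0.6745 = 36.32.
So outliers lie outside [-19.22, 53.42].
-36.0: M = -5.12 → outlier.
-20.2: M = -3.59 → outlier.

-36.0, -20.2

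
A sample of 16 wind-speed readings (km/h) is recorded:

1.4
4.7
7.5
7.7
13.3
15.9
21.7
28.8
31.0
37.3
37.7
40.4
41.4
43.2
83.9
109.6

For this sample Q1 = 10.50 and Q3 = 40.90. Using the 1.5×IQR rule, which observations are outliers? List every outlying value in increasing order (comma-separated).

IQR = Q3 − Q1 = 40.90 − 10.50 = 30.40.
Lower fence = Q1 − 1.5·IQR = 10.50 − 45.60 = -35.10.
Upper fence = Q3 + 1.5·IQR = 40.90 + 45.60 = 86.50.
109.6 > 86.50 → outlier.
All remaining values lie within [-35.10, 86.50].

109.6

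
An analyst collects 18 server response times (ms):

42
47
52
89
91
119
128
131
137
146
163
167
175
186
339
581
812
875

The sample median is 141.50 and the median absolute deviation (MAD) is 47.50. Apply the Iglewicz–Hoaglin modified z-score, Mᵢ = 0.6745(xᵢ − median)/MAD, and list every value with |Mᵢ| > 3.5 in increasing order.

581, 812, 875

|Mᵢ| > 3.5 ⇔ |xᵢ − 141.50| > 3.5·47.50/0.6745 = 246.48.
So outliers lie outside [-104.98, 387.98].
581: M = 6.24 → outlier.
812: M = 9.52 → outlier.
875: M = 10.42 → outlier.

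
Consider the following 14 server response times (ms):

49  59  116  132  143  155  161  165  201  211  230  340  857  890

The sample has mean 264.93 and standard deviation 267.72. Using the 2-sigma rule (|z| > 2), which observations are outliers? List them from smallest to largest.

Cutoffs at x̄ ± 2s: 264.93 ± 2·267.72 = [-270.51, 800.37].
857: z = 2.21, |z| > 2 → outlier.
890: z = 2.33, |z| > 2 → outlier.
Every other value lies within [-270.51, 800.37].

857, 890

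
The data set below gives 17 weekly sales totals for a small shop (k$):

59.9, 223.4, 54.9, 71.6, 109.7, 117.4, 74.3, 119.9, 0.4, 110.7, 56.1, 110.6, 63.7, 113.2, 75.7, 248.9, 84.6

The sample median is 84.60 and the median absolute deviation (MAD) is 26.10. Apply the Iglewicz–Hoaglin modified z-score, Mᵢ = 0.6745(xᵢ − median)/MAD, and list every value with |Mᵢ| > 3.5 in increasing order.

223.4, 248.9

|Mᵢ| > 3.5 ⇔ |xᵢ − 84.60| > 3.5·26.10/0.6745 = 135.43.
So outliers lie outside [-50.83, 220.03].
223.4: M = 3.59 → outlier.
248.9: M = 4.25 → outlier.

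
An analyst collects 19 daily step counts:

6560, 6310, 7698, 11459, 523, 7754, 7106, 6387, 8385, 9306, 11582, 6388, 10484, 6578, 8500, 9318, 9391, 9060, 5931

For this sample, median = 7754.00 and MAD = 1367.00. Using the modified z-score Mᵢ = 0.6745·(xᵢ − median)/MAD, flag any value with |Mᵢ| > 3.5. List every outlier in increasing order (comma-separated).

|Mᵢ| > 3.5 ⇔ |xᵢ − 7754.00| > 3.5·1367.00/0.6745 = 7093.40.
So outliers lie outside [660.60, 14847.40].
523: M = -3.57 → outlier.

523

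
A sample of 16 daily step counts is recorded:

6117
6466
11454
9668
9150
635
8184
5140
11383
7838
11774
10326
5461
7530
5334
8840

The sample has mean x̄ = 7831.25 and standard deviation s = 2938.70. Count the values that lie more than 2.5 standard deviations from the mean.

Cutoffs: x̄ ± 2.5s = [484.50, 15178.00].
Every value lies within the cutoffs.

0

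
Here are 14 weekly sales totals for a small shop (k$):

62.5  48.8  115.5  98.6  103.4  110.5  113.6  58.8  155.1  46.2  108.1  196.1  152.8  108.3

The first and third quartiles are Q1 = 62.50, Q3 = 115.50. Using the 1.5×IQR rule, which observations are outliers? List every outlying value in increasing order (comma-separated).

196.1

IQR = Q3 − Q1 = 115.50 − 62.50 = 53.00.
Lower fence = Q1 − 1.5·IQR = 62.50 − 79.50 = -17.00.
Upper fence = Q3 + 1.5·IQR = 115.50 + 79.50 = 195.00.
196.1 > 195.00 → outlier.
All remaining values lie within [-17.00, 195.00].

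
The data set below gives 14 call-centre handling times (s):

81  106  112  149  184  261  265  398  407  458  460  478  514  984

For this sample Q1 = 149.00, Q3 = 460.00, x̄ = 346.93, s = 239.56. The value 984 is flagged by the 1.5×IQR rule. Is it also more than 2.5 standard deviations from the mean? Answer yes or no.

yes

z = (984 − 346.93) / 239.56 = 2.66.
|z| = 2.66 > 2.5.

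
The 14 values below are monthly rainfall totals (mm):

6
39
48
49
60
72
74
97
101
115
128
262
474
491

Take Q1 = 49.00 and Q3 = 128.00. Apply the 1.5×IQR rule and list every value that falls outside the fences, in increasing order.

IQR = Q3 − Q1 = 128.00 − 49.00 = 79.00.
Lower fence = Q1 − 1.5·IQR = 49.00 − 118.50 = -69.50.
Upper fence = Q3 + 1.5·IQR = 128.00 + 118.50 = 246.50.
262 > 246.50 → outlier.
474 > 246.50 → outlier.
491 > 246.50 → outlier.
All remaining values lie within [-69.50, 246.50].

262, 474, 491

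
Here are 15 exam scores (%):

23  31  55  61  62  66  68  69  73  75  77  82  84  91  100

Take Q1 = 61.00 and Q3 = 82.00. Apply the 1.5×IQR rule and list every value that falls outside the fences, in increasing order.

IQR = Q3 − Q1 = 82.00 − 61.00 = 21.00.
Lower fence = Q1 − 1.5·IQR = 61.00 − 31.50 = 29.50.
Upper fence = Q3 + 1.5·IQR = 82.00 + 31.50 = 113.50.
23 < 29.50 → outlier.
All remaining values lie within [29.50, 113.50].

23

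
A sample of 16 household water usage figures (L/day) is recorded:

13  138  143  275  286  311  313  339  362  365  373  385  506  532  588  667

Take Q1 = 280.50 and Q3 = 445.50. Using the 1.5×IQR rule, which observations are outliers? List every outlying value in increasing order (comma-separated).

13

IQR = Q3 − Q1 = 445.50 − 280.50 = 165.00.
Lower fence = Q1 − 1.5·IQR = 280.50 − 247.50 = 33.00.
Upper fence = Q3 + 1.5·IQR = 445.50 + 247.50 = 693.00.
13 < 33.00 → outlier.
All remaining values lie within [33.00, 693.00].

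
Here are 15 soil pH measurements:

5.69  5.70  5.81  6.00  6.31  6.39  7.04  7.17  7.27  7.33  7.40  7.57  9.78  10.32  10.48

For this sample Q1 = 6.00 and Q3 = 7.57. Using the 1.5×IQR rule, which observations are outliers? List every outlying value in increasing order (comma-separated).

10.32, 10.48

IQR = Q3 − Q1 = 7.57 − 6.00 = 1.57.
Lower fence = Q1 − 1.5·IQR = 6.00 − 2.355 = 3.645.
Upper fence = Q3 + 1.5·IQR = 7.57 + 2.355 = 9.925.
10.32 > 9.925 → outlier.
10.48 > 9.925 → outlier.
All remaining values lie within [3.645, 9.925].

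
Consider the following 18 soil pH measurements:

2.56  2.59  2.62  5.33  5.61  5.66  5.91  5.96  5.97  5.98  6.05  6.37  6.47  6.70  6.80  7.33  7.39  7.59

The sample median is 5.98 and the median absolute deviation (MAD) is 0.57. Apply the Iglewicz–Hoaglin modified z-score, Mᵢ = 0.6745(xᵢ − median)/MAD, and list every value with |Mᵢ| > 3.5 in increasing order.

|Mᵢ| > 3.5 ⇔ |xᵢ − 5.98| > 3.5·0.57/0.6745 = 2.96.
So outliers lie outside [3.02, 8.94].
2.56: M = -4.05 → outlier.
2.59: M = -4.01 → outlier.
2.62: M = -3.98 → outlier.

2.56, 2.59, 2.62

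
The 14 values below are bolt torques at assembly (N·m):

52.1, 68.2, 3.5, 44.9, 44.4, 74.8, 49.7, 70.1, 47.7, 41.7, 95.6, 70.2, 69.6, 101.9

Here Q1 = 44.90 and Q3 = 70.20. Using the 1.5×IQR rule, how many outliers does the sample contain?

IQR = 25.30; fences at 44.90 − 37.95 = 6.95 and 70.20 + 37.95 = 108.15.
Outside the cutoffs: 3.5.

1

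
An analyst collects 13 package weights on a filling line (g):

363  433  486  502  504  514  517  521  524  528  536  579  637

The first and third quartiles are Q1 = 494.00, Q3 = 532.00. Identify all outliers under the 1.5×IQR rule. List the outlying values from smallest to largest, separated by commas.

IQR = Q3 − Q1 = 532.00 − 494.00 = 38.00.
Lower fence = Q1 − 1.5·IQR = 494.00 − 57.00 = 437.00.
Upper fence = Q3 + 1.5·IQR = 532.00 + 57.00 = 589.00.
363 < 437.00 → outlier.
433 < 437.00 → outlier.
637 > 589.00 → outlier.
All remaining values lie within [437.00, 589.00].

363, 433, 637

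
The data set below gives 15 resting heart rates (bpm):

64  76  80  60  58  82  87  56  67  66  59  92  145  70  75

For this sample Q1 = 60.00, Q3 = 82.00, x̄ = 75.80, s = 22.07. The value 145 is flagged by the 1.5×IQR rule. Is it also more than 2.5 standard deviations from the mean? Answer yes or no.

yes

z = (145 − 75.80) / 22.07 = 3.14.
|z| = 3.14 > 2.5.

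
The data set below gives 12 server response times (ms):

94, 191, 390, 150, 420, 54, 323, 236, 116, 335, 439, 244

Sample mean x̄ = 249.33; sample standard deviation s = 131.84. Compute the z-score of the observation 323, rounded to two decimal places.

0.56

z = (323 − 249.33) / 131.84 = 0.56.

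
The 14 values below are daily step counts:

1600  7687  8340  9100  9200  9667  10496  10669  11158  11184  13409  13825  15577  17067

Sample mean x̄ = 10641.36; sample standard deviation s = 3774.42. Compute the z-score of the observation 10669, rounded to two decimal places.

0.01

z = (10669 − 10641.36) / 3774.42 = 0.01.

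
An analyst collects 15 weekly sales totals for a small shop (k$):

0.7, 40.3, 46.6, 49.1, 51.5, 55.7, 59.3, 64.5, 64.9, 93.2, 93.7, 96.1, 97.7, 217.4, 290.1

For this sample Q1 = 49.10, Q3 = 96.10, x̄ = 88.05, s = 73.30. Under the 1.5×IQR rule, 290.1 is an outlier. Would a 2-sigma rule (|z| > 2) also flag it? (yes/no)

z = (290.1 − 88.05) / 73.30 = 2.76.
|z| = 2.76 > 2.

yes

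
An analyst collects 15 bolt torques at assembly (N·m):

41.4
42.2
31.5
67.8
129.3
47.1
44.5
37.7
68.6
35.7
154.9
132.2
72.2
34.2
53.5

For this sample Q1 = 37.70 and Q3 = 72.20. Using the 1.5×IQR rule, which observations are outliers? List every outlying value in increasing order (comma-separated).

129.3, 132.2, 154.9

IQR = Q3 − Q1 = 72.20 − 37.70 = 34.50.
Lower fence = Q1 − 1.5·IQR = 37.70 − 51.75 = -14.05.
Upper fence = Q3 + 1.5·IQR = 72.20 + 51.75 = 123.95.
129.3 > 123.95 → outlier.
132.2 > 123.95 → outlier.
154.9 > 123.95 → outlier.
All remaining values lie within [-14.05, 123.95].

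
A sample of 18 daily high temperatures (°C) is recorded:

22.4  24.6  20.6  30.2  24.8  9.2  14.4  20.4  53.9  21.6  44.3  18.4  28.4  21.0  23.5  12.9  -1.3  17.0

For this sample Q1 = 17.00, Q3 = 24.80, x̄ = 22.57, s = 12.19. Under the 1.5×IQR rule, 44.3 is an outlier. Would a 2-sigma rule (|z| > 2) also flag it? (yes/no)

z = (44.3 − 22.57) / 12.19 = 1.78.
|z| = 1.78 ≤ 2.

no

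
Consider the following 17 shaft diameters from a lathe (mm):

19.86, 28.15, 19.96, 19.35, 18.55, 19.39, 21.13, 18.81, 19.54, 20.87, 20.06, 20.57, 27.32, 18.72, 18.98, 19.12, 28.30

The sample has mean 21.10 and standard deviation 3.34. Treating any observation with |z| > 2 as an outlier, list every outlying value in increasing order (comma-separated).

Cutoffs at x̄ ± 2s: 21.10 ± 2·3.34 = [14.42, 27.78].
28.15: z = 2.11, |z| > 2 → outlier.
28.30: z = 2.16, |z| > 2 → outlier.
Every other value lies within [14.42, 27.78].

28.15, 28.30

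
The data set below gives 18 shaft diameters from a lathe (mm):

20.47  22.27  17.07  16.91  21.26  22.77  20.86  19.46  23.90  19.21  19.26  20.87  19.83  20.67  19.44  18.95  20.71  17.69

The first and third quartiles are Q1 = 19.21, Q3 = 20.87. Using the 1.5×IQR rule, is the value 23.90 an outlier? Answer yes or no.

yes

IQR = Q3 − Q1 = 20.87 − 19.21 = 1.66.
Lower fence = Q1 − 1.5·IQR = 19.21 − 2.49 = 16.72.
Upper fence = Q3 + 1.5·IQR = 20.87 + 2.49 = 23.36.
23.90 lies above the upper fence.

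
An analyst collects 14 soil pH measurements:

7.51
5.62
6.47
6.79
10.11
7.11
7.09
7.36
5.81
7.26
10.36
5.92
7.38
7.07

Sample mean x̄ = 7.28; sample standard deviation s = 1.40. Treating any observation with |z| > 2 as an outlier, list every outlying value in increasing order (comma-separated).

Cutoffs at x̄ ± 2s: 7.28 ± 2·1.40 = [4.48, 10.08].
10.11: z = 2.02, |z| > 2 → outlier.
10.36: z = 2.20, |z| > 2 → outlier.
Every other value lies within [4.48, 10.08].

10.11, 10.36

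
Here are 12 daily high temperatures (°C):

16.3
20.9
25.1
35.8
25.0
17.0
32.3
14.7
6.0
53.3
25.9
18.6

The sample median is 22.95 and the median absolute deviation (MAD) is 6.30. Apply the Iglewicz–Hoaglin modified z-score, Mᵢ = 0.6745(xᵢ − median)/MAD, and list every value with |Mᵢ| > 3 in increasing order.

53.3

|Mᵢ| > 3 ⇔ |xᵢ − 22.95| > 3·6.30/0.6745 = 28.02.
So outliers lie outside [-5.07, 50.97].
53.3: M = 3.25 → outlier.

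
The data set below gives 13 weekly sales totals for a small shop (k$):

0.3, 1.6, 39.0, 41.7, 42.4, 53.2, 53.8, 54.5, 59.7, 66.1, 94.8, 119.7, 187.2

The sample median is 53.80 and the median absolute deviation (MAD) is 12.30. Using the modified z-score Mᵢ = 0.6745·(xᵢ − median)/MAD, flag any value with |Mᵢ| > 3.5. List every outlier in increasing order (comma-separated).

119.7, 187.2

|Mᵢ| > 3.5 ⇔ |xᵢ − 53.80| > 3.5·12.30/0.6745 = 63.83.
So outliers lie outside [-10.03, 117.63].
119.7: M = 3.61 → outlier.
187.2: M = 7.32 → outlier.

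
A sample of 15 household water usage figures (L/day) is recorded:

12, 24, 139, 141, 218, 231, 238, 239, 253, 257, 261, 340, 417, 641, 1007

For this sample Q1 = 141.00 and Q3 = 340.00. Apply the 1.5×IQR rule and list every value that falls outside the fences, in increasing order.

641, 1007

IQR = Q3 − Q1 = 340.00 − 141.00 = 199.00.
Lower fence = Q1 − 1.5·IQR = 141.00 − 298.50 = -157.50.
Upper fence = Q3 + 1.5·IQR = 340.00 + 298.50 = 638.50.
641 > 638.50 → outlier.
1007 > 638.50 → outlier.
All remaining values lie within [-157.50, 638.50].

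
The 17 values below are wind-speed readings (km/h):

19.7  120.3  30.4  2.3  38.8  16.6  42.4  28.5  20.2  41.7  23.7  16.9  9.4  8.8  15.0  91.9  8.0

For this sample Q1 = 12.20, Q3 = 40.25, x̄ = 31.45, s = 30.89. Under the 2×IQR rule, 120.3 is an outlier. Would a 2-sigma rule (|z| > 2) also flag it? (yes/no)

z = (120.3 − 31.45) / 30.89 = 2.88.
|z| = 2.88 > 2.

yes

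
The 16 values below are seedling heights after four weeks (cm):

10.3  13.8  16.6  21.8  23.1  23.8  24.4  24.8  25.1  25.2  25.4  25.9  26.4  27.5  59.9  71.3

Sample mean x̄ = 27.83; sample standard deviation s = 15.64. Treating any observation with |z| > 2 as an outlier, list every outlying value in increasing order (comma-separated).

59.9, 71.3

Cutoffs at x̄ ± 2s: 27.83 ± 2·15.64 = [-3.45, 59.11].
59.9: z = 2.05, |z| > 2 → outlier.
71.3: z = 2.78, |z| > 2 → outlier.
Every other value lies within [-3.45, 59.11].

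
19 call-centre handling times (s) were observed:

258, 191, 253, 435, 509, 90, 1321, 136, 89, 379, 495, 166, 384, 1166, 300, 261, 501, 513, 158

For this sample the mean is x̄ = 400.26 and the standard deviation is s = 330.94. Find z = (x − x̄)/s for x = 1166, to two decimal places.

2.31

z = (1166 − 400.26) / 330.94 = 2.31.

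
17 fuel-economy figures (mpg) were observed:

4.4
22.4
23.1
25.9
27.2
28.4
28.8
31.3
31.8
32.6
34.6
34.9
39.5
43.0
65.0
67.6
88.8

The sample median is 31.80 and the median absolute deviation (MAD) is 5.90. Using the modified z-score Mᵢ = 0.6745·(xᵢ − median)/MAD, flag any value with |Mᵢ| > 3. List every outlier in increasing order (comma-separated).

4.4, 65.0, 67.6, 88.8

|Mᵢ| > 3 ⇔ |xᵢ − 31.80| > 3·5.90/0.6745 = 26.24.
So outliers lie outside [5.56, 58.04].
4.4: M = -3.13 → outlier.
65.0: M = 3.80 → outlier.
67.6: M = 4.09 → outlier.
88.8: M = 6.52 → outlier.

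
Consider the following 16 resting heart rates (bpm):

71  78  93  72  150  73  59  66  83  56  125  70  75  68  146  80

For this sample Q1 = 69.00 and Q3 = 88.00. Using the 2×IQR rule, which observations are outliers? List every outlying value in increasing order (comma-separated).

IQR = Q3 − Q1 = 88.00 − 69.00 = 19.00.
Lower fence = Q1 − 2·IQR = 69.00 − 38.00 = 31.00.
Upper fence = Q3 + 2·IQR = 88.00 + 38.00 = 126.00.
146 > 126.00 → outlier.
150 > 126.00 → outlier.
All remaining values lie within [31.00, 126.00].

146, 150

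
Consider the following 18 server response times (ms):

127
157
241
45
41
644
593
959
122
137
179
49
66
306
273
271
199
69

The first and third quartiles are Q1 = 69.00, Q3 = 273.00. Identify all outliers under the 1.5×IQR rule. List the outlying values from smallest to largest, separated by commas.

593, 644, 959

IQR = Q3 − Q1 = 273.00 − 69.00 = 204.00.
Lower fence = Q1 − 1.5·IQR = 69.00 − 306.00 = -237.00.
Upper fence = Q3 + 1.5·IQR = 273.00 + 306.00 = 579.00.
593 > 579.00 → outlier.
644 > 579.00 → outlier.
959 > 579.00 → outlier.
All remaining values lie within [-237.00, 579.00].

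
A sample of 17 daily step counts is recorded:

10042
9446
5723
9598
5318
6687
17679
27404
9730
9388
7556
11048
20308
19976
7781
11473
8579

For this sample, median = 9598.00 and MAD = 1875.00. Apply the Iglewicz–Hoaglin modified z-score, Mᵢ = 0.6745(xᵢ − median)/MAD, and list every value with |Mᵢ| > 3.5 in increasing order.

19976, 20308, 27404

|Mᵢ| > 3.5 ⇔ |xᵢ − 9598.00| > 3.5·1875.00/0.6745 = 9729.43.
So outliers lie outside [-131.43, 19327.43].
19976: M = 3.73 → outlier.
20308: M = 3.85 → outlier.
27404: M = 6.41 → outlier.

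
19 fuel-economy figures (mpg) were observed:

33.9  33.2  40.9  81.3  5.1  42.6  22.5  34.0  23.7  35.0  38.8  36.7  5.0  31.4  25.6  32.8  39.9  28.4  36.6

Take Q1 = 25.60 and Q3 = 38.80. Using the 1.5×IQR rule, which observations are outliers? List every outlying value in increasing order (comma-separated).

5.0, 5.1, 81.3

IQR = Q3 − Q1 = 38.80 − 25.60 = 13.20.
Lower fence = Q1 − 1.5·IQR = 25.60 − 19.80 = 5.80.
Upper fence = Q3 + 1.5·IQR = 38.80 + 19.80 = 58.60.
5.0 < 5.80 → outlier.
5.1 < 5.80 → outlier.
81.3 > 58.60 → outlier.
All remaining values lie within [5.80, 58.60].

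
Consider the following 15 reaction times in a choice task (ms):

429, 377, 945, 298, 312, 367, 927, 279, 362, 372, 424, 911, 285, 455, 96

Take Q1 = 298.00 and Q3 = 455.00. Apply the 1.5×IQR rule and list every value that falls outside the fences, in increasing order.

IQR = Q3 − Q1 = 455.00 − 298.00 = 157.00.
Lower fence = Q1 − 1.5·IQR = 298.00 − 235.50 = 62.50.
Upper fence = Q3 + 1.5·IQR = 455.00 + 235.50 = 690.50.
911 > 690.50 → outlier.
927 > 690.50 → outlier.
945 > 690.50 → outlier.
All remaining values lie within [62.50, 690.50].

911, 927, 945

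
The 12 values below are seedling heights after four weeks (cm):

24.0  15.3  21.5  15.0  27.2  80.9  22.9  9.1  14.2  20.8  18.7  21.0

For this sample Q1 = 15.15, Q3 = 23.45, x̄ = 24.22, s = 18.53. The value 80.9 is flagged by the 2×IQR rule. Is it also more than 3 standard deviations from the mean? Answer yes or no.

z = (80.9 − 24.22) / 18.53 = 3.06.
|z| = 3.06 > 3.

yes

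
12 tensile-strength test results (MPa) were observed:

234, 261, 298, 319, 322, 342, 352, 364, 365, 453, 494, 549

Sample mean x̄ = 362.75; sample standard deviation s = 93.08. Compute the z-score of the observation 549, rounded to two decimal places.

z = (549 − 362.75) / 93.08 = 2.00.

2.00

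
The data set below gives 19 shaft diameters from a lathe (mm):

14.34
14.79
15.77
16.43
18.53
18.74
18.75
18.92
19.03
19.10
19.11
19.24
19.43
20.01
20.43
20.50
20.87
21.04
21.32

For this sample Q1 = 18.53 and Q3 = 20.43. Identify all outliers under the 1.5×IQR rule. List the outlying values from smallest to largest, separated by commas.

IQR = Q3 − Q1 = 20.43 − 18.53 = 1.90.
Lower fence = Q1 − 1.5·IQR = 18.53 − 2.85 = 15.68.
Upper fence = Q3 + 1.5·IQR = 20.43 + 2.85 = 23.28.
14.34 < 15.68 → outlier.
14.79 < 15.68 → outlier.
All remaining values lie within [15.68, 23.28].

14.34, 14.79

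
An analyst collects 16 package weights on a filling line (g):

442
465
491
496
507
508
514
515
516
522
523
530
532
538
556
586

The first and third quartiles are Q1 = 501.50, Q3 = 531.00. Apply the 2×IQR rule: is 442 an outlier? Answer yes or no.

yes

IQR = Q3 − Q1 = 531.00 − 501.50 = 29.50.
Lower fence = Q1 − 2·IQR = 501.50 − 59.00 = 442.50.
Upper fence = Q3 + 2·IQR = 531.00 + 59.00 = 590.00.
442 lies below the lower fence.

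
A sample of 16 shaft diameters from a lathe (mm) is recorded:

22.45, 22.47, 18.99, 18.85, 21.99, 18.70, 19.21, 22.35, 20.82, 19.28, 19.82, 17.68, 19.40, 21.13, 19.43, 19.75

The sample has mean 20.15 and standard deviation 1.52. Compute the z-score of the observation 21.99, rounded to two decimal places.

z = (21.99 − 20.15) / 1.52 = 1.21.

1.21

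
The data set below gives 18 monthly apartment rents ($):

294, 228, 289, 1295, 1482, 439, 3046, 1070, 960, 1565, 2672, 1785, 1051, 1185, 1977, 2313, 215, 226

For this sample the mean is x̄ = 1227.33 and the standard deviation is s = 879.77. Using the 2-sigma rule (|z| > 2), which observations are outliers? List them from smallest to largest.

Cutoffs at x̄ ± 2s: 1227.33 ± 2·879.77 = [-532.21, 2986.87].
3046: z = 2.07, |z| > 2 → outlier.
Every other value lies within [-532.21, 2986.87].

3046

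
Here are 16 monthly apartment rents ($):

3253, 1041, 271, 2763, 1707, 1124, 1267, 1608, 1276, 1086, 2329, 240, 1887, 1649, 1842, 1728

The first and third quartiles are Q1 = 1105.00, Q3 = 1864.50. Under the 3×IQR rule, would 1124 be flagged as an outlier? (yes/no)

IQR = Q3 − Q1 = 1864.50 − 1105.00 = 759.50.
Lower fence = Q1 − 3·IQR = 1105.00 − 2278.50 = -1173.50.
Upper fence = Q3 + 3·IQR = 1864.50 + 2278.50 = 4143.00.
1124 lies within [-1173.50, 4143.00].

no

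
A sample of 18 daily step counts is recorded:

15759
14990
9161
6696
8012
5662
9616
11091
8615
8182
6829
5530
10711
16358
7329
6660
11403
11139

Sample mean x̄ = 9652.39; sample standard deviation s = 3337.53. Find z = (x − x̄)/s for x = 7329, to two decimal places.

-0.70

z = (7329 − 9652.39) / 3337.53 = -0.70.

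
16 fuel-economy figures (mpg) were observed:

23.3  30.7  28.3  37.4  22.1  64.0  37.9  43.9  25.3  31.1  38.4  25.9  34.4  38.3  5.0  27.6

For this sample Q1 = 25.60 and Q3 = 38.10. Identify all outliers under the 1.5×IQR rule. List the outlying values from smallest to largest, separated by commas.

5.0, 64.0

IQR = Q3 − Q1 = 38.10 − 25.60 = 12.50.
Lower fence = Q1 − 1.5·IQR = 25.60 − 18.75 = 6.85.
Upper fence = Q3 + 1.5·IQR = 38.10 + 18.75 = 56.85.
5.0 < 6.85 → outlier.
64.0 > 56.85 → outlier.
All remaining values lie within [6.85, 56.85].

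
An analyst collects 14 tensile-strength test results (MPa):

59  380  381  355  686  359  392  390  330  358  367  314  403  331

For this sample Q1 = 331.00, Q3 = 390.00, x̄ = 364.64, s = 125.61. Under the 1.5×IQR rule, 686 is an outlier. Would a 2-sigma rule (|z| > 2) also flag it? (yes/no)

z = (686 − 364.64) / 125.61 = 2.56.
|z| = 2.56 > 2.

yes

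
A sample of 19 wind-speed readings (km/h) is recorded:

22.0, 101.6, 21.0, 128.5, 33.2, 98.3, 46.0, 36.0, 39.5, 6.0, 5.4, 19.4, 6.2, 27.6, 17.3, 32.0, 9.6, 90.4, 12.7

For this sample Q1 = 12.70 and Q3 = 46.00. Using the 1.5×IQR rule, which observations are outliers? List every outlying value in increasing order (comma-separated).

98.3, 101.6, 128.5

IQR = Q3 − Q1 = 46.00 − 12.70 = 33.30.
Lower fence = Q1 − 1.5·IQR = 12.70 − 49.95 = -37.25.
Upper fence = Q3 + 1.5·IQR = 46.00 + 49.95 = 95.95.
98.3 > 95.95 → outlier.
101.6 > 95.95 → outlier.
128.5 > 95.95 → outlier.
All remaining values lie within [-37.25, 95.95].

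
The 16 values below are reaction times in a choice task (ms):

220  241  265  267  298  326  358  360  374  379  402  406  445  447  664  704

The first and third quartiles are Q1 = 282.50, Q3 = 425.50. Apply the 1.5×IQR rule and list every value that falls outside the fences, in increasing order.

IQR = Q3 − Q1 = 425.50 − 282.50 = 143.00.
Lower fence = Q1 − 1.5·IQR = 282.50 − 214.50 = 68.00.
Upper fence = Q3 + 1.5·IQR = 425.50 + 214.50 = 640.00.
664 > 640.00 → outlier.
704 > 640.00 → outlier.
All remaining values lie within [68.00, 640.00].

664, 704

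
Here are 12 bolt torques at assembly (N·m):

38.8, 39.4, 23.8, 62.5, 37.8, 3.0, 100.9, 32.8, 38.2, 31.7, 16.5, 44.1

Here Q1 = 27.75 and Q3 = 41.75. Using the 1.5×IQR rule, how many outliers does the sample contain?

2

IQR = 14.00; fences at 27.75 − 21.00 = 6.75 and 41.75 + 21.00 = 62.75.
Outside the cutoffs: 3.0, 100.9.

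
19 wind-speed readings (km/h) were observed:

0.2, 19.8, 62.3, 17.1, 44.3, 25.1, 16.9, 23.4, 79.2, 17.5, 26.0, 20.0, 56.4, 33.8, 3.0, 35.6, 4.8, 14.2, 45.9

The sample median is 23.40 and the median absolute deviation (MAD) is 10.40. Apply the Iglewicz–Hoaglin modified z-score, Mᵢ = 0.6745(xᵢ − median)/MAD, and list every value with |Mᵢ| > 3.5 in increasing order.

|Mᵢ| > 3.5 ⇔ |xᵢ − 23.40| > 3.5·10.40/0.6745 = 53.97.
So outliers lie outside [-30.57, 77.37].
79.2: M = 3.62 → outlier.

79.2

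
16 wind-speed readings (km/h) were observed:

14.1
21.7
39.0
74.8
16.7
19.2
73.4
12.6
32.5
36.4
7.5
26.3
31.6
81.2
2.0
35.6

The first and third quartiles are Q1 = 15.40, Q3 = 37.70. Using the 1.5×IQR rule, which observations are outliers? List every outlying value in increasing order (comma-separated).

IQR = Q3 − Q1 = 37.70 − 15.40 = 22.30.
Lower fence = Q1 − 1.5·IQR = 15.40 − 33.45 = -18.05.
Upper fence = Q3 + 1.5·IQR = 37.70 + 33.45 = 71.15.
73.4 > 71.15 → outlier.
74.8 > 71.15 → outlier.
81.2 > 71.15 → outlier.
All remaining values lie within [-18.05, 71.15].

73.4, 74.8, 81.2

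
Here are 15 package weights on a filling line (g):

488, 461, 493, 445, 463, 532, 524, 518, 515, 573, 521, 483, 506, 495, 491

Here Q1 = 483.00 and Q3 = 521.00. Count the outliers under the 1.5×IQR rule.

IQR = 38.00; fences at 483.00 − 57.00 = 426.00 and 521.00 + 57.00 = 578.00.
Every value lies within the cutoffs.

0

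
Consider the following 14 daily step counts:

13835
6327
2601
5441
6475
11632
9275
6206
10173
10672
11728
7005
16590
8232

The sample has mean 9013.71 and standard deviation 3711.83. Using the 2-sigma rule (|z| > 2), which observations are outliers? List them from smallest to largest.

Cutoffs at x̄ ± 2s: 9013.71 ± 2·3711.83 = [1590.05, 16437.37].
16590: z = 2.04, |z| > 2 → outlier.
Every other value lies within [1590.05, 16437.37].

16590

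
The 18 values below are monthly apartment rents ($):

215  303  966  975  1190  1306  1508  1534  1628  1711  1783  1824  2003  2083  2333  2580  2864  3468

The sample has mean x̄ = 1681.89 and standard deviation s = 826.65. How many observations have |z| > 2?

1

Cutoffs: x̄ ± 2s = [28.59, 3335.19].
Outside the cutoffs: 3468.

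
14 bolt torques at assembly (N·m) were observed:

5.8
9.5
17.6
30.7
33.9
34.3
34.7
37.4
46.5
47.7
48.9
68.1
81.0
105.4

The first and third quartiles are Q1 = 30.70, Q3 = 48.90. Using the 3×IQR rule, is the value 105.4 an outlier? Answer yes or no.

IQR = Q3 − Q1 = 48.90 − 30.70 = 18.20.
Lower fence = Q1 − 3·IQR = 30.70 − 54.60 = -23.90.
Upper fence = Q3 + 3·IQR = 48.90 + 54.60 = 103.50.
105.4 lies above the upper fence.

yes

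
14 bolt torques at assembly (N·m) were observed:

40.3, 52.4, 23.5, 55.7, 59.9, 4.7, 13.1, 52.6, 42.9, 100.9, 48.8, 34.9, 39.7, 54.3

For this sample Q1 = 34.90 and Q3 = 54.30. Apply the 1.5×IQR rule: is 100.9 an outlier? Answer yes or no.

yes

IQR = Q3 − Q1 = 54.30 − 34.90 = 19.40.
Lower fence = Q1 − 1.5·IQR = 34.90 − 29.10 = 5.80.
Upper fence = Q3 + 1.5·IQR = 54.30 + 29.10 = 83.40.
100.9 lies above the upper fence.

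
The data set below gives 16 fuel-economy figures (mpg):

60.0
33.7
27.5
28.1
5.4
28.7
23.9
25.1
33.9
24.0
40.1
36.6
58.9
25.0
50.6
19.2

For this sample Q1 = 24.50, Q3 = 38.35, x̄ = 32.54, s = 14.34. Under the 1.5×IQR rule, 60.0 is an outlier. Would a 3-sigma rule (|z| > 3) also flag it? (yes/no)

no

z = (60.0 − 32.54) / 14.34 = 1.91.
|z| = 1.91 ≤ 3.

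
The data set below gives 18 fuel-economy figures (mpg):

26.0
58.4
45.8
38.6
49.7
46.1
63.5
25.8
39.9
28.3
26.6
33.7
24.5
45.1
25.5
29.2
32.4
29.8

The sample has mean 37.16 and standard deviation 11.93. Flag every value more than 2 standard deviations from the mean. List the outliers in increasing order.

Cutoffs at x̄ ± 2s: 37.16 ± 2·11.93 = [13.30, 61.02].
63.5: z = 2.21, |z| > 2 → outlier.
Every other value lies within [13.30, 61.02].

63.5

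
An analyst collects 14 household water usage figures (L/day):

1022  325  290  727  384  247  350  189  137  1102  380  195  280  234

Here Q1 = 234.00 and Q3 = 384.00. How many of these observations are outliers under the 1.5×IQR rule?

3

IQR = 150.00; fences at 234.00 − 225.00 = 9.00 and 384.00 + 225.00 = 609.00.
Outside the cutoffs: 727, 1022, 1102.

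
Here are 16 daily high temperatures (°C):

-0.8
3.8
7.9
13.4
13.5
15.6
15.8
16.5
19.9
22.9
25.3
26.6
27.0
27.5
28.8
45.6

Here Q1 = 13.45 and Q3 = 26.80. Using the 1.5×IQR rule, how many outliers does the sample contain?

0

IQR = 13.35; fences at 13.45 − 20.025 = -6.575 and 26.80 + 20.025 = 46.825.
Every value lies within the cutoffs.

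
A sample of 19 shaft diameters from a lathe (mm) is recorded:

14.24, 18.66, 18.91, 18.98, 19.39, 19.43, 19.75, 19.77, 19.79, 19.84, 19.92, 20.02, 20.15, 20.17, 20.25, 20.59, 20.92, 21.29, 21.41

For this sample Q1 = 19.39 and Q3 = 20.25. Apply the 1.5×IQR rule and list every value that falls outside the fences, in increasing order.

IQR = Q3 − Q1 = 20.25 − 19.39 = 0.86.
Lower fence = Q1 − 1.5·IQR = 19.39 − 1.29 = 18.10.
Upper fence = Q3 + 1.5·IQR = 20.25 + 1.29 = 21.54.
14.24 < 18.10 → outlier.
All remaining values lie within [18.10, 21.54].

14.24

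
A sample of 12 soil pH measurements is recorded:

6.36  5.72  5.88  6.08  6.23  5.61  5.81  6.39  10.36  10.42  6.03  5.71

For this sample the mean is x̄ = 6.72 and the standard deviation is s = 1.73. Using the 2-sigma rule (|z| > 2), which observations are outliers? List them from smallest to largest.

Cutoffs at x̄ ± 2s: 6.72 ± 2·1.73 = [3.26, 10.18].
10.36: z = 2.10, |z| > 2 → outlier.
10.42: z = 2.14, |z| > 2 → outlier.
Every other value lies within [3.26, 10.18].

10.36, 10.42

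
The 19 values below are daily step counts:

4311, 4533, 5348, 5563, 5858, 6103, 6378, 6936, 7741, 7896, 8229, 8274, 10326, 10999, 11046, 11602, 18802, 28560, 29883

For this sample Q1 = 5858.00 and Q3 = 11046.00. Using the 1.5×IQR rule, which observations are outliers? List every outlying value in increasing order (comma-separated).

28560, 29883

IQR = Q3 − Q1 = 11046.00 − 5858.00 = 5188.00.
Lower fence = Q1 − 1.5·IQR = 5858.00 − 7782.00 = -1924.00.
Upper fence = Q3 + 1.5·IQR = 11046.00 + 7782.00 = 18828.00.
28560 > 18828.00 → outlier.
29883 > 18828.00 → outlier.
All remaining values lie within [-1924.00, 18828.00].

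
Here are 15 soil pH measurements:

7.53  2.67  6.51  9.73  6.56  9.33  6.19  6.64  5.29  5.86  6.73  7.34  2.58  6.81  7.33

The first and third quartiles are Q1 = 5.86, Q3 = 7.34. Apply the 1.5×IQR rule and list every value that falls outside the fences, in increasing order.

2.58, 2.67, 9.73

IQR = Q3 − Q1 = 7.34 − 5.86 = 1.48.
Lower fence = Q1 − 1.5·IQR = 5.86 − 2.22 = 3.64.
Upper fence = Q3 + 1.5·IQR = 7.34 + 2.22 = 9.56.
2.58 < 3.64 → outlier.
2.67 < 3.64 → outlier.
9.73 > 9.56 → outlier.
All remaining values lie within [3.64, 9.56].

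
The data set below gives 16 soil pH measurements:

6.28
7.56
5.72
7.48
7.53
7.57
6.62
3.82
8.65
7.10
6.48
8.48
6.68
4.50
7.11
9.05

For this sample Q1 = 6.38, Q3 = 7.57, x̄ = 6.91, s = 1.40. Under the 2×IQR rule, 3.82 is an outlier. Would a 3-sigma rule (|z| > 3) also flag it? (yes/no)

no

z = (3.82 − 6.91) / 1.40 = -2.21.
|z| = 2.21 ≤ 3.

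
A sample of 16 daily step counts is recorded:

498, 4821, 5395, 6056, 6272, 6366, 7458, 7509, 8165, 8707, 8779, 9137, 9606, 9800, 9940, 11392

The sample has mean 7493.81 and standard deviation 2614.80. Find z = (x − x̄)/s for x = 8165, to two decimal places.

0.26

z = (8165 − 7493.81) / 2614.80 = 0.26.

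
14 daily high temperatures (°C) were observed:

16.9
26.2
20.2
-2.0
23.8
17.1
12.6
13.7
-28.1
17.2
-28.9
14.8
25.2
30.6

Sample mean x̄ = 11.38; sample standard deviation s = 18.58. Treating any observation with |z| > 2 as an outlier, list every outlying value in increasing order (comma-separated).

Cutoffs at x̄ ± 2s: 11.38 ± 2·18.58 = [-25.78, 48.54].
-28.9: z = -2.17, |z| > 2 → outlier.
-28.1: z = -2.12, |z| > 2 → outlier.
Every other value lies within [-25.78, 48.54].

-28.9, -28.1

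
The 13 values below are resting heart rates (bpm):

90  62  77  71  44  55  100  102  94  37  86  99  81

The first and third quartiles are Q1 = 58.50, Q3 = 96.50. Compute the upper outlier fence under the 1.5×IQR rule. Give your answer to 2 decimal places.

IQR = Q3 − Q1 = 96.50 − 58.50 = 38.00.
Lower fence = Q1 − 1.5·IQR = 58.50 − 57.00 = 1.50.
Upper fence = Q3 + 1.5·IQR = 96.50 + 57.00 = 153.50.

153.50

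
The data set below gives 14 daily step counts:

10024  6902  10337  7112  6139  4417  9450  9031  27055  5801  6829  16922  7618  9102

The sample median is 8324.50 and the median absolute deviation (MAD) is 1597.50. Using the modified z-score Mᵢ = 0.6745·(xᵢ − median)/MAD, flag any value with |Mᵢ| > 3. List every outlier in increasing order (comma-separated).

|Mᵢ| > 3 ⇔ |xᵢ − 8324.50| > 3·1597.50/0.6745 = 7105.26.
So outliers lie outside [1219.24, 15429.76].
16922: M = 3.63 → outlier.
27055: M = 7.91 → outlier.

16922, 27055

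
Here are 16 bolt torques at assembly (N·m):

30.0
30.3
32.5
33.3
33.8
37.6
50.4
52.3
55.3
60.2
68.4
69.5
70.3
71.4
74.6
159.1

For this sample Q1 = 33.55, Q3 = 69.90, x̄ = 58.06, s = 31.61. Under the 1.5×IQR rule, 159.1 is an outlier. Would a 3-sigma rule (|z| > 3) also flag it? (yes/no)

yes

z = (159.1 − 58.06) / 31.61 = 3.20.
|z| = 3.20 > 3.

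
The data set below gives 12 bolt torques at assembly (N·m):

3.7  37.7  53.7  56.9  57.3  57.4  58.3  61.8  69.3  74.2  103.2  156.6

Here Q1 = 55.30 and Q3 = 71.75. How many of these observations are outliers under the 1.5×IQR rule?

IQR = 16.45; fences at 55.30 − 24.675 = 30.625 and 71.75 + 24.675 = 96.425.
Outside the cutoffs: 3.7, 103.2, 156.6.

3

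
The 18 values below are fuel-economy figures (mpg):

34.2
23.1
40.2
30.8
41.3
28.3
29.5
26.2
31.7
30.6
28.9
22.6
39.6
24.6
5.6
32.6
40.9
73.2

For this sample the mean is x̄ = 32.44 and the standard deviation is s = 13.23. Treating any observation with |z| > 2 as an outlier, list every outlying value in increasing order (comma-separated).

5.6, 73.2

Cutoffs at x̄ ± 2s: 32.44 ± 2·13.23 = [5.98, 58.90].
5.6: z = -2.03, |z| > 2 → outlier.
73.2: z = 3.08, |z| > 2 → outlier.
Every other value lies within [5.98, 58.90].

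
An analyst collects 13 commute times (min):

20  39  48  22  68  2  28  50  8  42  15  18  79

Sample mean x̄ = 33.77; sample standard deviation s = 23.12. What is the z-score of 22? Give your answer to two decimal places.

-0.51

z = (22 − 33.77) / 23.12 = -0.51.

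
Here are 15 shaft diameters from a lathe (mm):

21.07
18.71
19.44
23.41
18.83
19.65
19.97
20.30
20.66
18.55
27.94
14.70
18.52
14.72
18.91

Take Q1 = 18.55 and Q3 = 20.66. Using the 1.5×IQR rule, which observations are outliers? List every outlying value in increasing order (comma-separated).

IQR = Q3 − Q1 = 20.66 − 18.55 = 2.11.
Lower fence = Q1 − 1.5·IQR = 18.55 − 3.165 = 15.385.
Upper fence = Q3 + 1.5·IQR = 20.66 + 3.165 = 23.825.
14.70 < 15.385 → outlier.
14.72 < 15.385 → outlier.
27.94 > 23.825 → outlier.
All remaining values lie within [15.385, 23.825].

14.70, 14.72, 27.94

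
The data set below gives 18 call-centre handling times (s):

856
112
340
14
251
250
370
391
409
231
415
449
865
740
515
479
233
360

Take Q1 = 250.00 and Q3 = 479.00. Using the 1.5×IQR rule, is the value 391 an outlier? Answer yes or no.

no

IQR = Q3 − Q1 = 479.00 − 250.00 = 229.00.
Lower fence = Q1 − 1.5·IQR = 250.00 − 343.50 = -93.50.
Upper fence = Q3 + 1.5·IQR = 479.00 + 343.50 = 822.50.
391 lies within [-93.50, 822.50].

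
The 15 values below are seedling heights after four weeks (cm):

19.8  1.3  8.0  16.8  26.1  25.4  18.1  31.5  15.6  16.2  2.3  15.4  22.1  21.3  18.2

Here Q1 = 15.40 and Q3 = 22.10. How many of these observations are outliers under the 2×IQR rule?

1

IQR = 6.70; fences at 15.40 − 13.40 = 2.00 and 22.10 + 13.40 = 35.50.
Outside the cutoffs: 1.3.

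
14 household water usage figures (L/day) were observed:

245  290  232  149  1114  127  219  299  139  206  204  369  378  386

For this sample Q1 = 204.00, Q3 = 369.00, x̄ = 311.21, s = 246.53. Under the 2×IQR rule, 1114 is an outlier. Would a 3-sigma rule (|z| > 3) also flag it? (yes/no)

yes

z = (1114 − 311.21) / 246.53 = 3.26.
|z| = 3.26 > 3.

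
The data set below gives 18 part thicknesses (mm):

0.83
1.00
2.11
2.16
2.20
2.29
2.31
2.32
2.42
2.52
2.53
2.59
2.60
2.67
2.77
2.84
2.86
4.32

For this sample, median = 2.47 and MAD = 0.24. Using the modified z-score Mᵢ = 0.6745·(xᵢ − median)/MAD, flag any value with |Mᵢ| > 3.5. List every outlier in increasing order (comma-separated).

|Mᵢ| > 3.5 ⇔ |xᵢ − 2.47| > 3.5·0.24/0.6745 = 1.25.
So outliers lie outside [1.22, 3.72].
0.83: M = -4.61 → outlier.
1.00: M = -4.13 → outlier.
4.32: M = 5.20 → outlier.

0.83, 1.00, 4.32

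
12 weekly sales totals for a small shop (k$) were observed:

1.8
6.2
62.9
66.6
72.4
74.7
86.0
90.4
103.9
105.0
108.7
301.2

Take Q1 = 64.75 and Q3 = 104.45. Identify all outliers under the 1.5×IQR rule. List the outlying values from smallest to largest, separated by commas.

1.8, 301.2

IQR = Q3 − Q1 = 104.45 − 64.75 = 39.70.
Lower fence = Q1 − 1.5·IQR = 64.75 − 59.55 = 5.20.
Upper fence = Q3 + 1.5·IQR = 104.45 + 59.55 = 164.00.
1.8 < 5.20 → outlier.
301.2 > 164.00 → outlier.
All remaining values lie within [5.20, 164.00].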